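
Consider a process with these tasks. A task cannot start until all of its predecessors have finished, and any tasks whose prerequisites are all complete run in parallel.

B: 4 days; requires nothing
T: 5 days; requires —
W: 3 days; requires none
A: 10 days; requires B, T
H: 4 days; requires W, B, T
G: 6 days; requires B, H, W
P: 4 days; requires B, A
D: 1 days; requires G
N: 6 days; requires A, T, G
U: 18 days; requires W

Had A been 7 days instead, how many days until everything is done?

21

Actual critical path: T→A→N = 5+10+6 = 21 ⇒ 21 days.
A is on the critical path; changing it to 7 makes that path 18 days.
The binding chain switches to T→H→G→N = 5+4+6+6 = 21; finish 21 days.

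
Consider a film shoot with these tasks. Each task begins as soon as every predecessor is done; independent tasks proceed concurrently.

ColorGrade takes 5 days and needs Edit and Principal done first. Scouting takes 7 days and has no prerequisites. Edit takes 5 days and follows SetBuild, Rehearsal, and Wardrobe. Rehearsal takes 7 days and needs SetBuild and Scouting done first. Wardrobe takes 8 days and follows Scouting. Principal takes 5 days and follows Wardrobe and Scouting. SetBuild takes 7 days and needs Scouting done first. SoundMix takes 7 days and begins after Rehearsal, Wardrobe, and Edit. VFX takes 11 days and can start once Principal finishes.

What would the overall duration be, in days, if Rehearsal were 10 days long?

36

As given, the longest chain is Scouting→SetBuild→Rehearsal→Edit→SoundMix = 7+7+7+5+7 = 33, so the finish is 33 days.
Rehearsal lies on that path, so at 10 days the path becomes 36 days.
No other chain overtakes it, so the finish is 36 days.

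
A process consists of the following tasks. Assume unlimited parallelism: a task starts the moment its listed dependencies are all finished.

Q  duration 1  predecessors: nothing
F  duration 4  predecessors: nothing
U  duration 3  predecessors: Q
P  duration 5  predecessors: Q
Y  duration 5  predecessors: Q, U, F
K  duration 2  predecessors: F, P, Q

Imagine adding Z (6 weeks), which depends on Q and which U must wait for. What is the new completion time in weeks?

15

Originally the process takes 9 weeks.
With Z inserted, U now waits for max(Q, Z).
New critical path: Q→Z→U→Y = 1+6+3+5 = 15 ⇒ 15 weeks.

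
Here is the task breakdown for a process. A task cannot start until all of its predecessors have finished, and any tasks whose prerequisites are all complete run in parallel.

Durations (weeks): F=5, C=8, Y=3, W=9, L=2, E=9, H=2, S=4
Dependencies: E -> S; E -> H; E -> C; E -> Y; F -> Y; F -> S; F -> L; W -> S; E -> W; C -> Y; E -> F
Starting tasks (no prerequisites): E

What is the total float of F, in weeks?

4

E→W→S = 9+9+4 = 22 sets the makespan at 22 weeks.
The longest chain containing F totals 18 weeks.
Float = 22 − 18 = 4.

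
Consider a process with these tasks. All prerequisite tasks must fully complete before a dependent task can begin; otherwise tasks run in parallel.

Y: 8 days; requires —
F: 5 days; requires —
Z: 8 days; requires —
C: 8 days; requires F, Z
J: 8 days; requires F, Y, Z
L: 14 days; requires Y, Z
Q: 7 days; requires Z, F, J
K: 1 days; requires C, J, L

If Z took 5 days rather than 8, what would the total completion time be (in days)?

23

Actual critical path: Z→J→Q = 8+8+7 = 23 ⇒ 23 days.
Since Z is critical, the -3 change carries straight to that chain (now 20 days).
The binding chain switches to Y→J→Q = 8+8+7 = 23; finish 23 days.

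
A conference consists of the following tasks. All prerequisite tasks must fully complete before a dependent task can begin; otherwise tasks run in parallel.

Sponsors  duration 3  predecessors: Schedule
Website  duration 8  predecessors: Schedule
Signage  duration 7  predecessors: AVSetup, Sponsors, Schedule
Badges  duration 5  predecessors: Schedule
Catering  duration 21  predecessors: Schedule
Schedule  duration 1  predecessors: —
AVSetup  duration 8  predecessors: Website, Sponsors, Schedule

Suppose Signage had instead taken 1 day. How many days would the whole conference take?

22

The binding path is Schedule→Website→AVSetup→Signage = 1+8+8+7 = 24; finish at 24 days.
Since Signage is critical, the -6 change carries straight to that chain (now 18 days).
New critical path: Schedule→Catering = 1+21 = 22 ⇒ 22 days.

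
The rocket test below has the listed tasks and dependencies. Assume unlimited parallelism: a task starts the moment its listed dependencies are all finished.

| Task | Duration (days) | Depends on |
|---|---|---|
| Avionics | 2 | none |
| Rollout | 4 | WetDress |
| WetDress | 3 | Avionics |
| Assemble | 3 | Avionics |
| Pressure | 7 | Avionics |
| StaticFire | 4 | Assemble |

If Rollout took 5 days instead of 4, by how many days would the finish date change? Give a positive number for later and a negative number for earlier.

As given, the longest chain is Avionics→WetDress→Rollout = 2+3+4 = 9, so the finish is 9 days.
Rollout lies on that path, so at 5 days the path becomes 10 days.
That remains the longest chain; total 10 days.
Change in finish: 10 − 9 = +1 days.

1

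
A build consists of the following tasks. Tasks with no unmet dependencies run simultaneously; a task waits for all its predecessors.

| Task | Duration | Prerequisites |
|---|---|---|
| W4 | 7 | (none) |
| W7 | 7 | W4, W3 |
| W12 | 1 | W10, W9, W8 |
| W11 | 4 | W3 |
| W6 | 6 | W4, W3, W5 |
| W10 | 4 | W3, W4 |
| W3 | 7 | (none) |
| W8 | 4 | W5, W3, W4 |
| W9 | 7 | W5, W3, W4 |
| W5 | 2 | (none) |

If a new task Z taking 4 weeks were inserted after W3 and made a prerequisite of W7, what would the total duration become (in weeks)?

18

Originally the build takes 15 weeks.
With Z inserted, W7 now waits for max(W4, W3, Z).
New critical path: W3→Z→W7 = 7+4+7 = 18 ⇒ 18 weeks.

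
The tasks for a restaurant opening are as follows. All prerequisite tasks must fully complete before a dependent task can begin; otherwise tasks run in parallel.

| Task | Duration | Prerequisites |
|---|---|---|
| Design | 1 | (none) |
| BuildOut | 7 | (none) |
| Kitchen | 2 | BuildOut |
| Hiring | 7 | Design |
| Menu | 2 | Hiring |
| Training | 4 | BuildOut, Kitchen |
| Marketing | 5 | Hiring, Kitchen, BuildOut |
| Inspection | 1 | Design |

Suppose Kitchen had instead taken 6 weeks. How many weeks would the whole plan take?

Critical path before the change: BuildOut→Kitchen→Marketing = 7+2+5 = 14 giving 14 weeks.
Since Kitchen is critical, the +4 change carries straight to that chain (now 18 weeks).
That remains the longest chain; total 18 weeks.

18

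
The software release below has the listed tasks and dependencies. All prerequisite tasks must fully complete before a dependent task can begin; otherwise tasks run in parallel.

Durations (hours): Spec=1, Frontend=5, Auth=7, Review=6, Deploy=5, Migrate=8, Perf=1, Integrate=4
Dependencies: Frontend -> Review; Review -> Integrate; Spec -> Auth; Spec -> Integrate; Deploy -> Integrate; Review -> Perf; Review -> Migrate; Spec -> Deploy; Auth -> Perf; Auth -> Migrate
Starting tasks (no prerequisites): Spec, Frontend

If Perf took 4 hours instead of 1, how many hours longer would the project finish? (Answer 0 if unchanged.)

0

Actual critical path: Frontend→Review→Migrate = 5+6+8 = 19 ⇒ 19 hours.
The longest path through Perf is only 12 hours, so Perf has float 7.
That remains the longest chain; total 19 hours.
Change in finish: 19 − 19 = +0 hours.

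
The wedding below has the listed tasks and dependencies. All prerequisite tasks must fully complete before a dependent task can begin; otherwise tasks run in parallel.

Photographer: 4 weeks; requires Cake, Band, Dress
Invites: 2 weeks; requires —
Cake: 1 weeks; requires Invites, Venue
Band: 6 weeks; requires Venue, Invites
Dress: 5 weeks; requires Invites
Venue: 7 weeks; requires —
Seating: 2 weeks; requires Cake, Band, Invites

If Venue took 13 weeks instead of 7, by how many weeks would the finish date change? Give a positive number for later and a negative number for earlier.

As given, the longest chain is Venue→Band→Photographer = 7+6+4 = 17, so the finish is 17 weeks.
Venue lies on that path, so at 13 weeks the path becomes 23 weeks.
The critical path is still Venue→Band→Photographer; finish is now 23 weeks.
Change in finish: 23 − 17 = +6 weeks.

6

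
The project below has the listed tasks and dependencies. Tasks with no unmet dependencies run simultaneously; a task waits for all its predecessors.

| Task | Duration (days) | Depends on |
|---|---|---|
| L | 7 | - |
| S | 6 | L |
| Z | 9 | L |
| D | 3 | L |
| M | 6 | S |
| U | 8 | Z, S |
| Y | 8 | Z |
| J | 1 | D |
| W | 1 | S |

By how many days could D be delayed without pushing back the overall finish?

13

The longest chain is L→Z→U = 7+9+8 = 24; overall finish 24 days.
D finishes as early as 10 and must finish by 23.
Float = 24 − 11 = 13.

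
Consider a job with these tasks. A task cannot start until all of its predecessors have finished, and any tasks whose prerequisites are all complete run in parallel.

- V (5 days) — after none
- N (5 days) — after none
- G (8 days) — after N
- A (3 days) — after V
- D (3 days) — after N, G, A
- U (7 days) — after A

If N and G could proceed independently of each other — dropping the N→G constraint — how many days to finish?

With the dependency in place, N→G→D = 5+8+3 = 16 sets the finish at 16 days.
Without N→G, G's earliest start moves from 5 to 0.
The longest chain is now V→A→U = 5+3+7 = 15, so the job takes 15 days.

15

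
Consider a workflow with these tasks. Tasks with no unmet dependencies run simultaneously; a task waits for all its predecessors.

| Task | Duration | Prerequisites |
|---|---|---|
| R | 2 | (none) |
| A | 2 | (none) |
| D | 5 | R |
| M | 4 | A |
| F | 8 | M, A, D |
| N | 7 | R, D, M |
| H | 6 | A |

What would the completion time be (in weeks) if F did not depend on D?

Original critical path: R→D→F = 2+5+8 = 15 ⇒ 15 weeks.
Without D→F, F's earliest start moves from 7 to 6.
New critical path: R→D→N = 2+5+7 = 14 ⇒ 14 weeks.

14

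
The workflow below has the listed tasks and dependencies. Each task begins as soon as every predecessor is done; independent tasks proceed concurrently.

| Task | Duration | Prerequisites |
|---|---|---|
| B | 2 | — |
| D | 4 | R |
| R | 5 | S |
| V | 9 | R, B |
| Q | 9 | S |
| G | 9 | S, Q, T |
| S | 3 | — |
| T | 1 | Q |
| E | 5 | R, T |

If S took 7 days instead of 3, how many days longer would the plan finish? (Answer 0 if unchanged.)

Baseline: S→Q→T→G = 3+9+1+9 = 22 → 22 days.
Since S is critical, the +4 change carries straight to that chain (now 26 days).
The critical path is still S→Q→T→G; finish is now 26 days.
Change in finish: 26 − 22 = +4 days.

4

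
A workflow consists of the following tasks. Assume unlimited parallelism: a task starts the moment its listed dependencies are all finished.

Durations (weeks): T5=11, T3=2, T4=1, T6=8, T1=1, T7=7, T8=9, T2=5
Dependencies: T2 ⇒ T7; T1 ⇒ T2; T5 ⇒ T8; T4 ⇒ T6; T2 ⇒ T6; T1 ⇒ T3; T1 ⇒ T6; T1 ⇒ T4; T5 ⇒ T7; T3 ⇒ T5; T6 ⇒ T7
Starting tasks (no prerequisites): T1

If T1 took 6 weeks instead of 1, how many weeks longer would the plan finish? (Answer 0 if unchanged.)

5

As given, the longest chain is T1→T3→T5→T8 = 1+2+11+9 = 23, so the finish is 23 weeks.
Since T1 is critical, the +5 change carries straight to that chain (now 28 weeks).
That remains the longest chain; total 28 weeks.
Change in finish: 28 − 23 = +5 weeks.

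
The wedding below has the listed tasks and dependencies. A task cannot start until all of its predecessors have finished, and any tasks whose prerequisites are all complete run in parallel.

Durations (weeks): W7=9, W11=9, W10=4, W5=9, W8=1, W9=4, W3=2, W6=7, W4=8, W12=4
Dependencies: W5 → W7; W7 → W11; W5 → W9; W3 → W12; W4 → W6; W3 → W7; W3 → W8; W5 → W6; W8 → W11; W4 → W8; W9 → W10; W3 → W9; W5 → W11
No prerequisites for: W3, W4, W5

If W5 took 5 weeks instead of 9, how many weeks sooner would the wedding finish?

4

As given, the longest chain is W5→W7→W11 = 9+9+9 = 27, so the finish is 27 weeks.
Since W5 is critical, the -4 change carries straight to that chain (now 23 weeks).
No other chain overtakes it, so the finish is 23 weeks.
Change in finish: 23 − 27 = -4 weeks.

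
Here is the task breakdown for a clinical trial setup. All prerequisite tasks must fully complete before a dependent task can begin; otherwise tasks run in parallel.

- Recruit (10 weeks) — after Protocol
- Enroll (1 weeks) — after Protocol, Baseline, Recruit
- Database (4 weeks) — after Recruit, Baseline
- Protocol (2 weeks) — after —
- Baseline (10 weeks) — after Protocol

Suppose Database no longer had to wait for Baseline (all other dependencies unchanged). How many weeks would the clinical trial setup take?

With the dependency in place, Protocol→Recruit→Database = 2+10+4 = 16 sets the finish at 16 weeks.
Dropping Baseline→Database doesn't change Database's earliest start (12); another predecessor still binds.
The longest chain is now Protocol→Recruit→Database = 2+10+4 = 16, so the clinical trial setup takes 16 weeks.

16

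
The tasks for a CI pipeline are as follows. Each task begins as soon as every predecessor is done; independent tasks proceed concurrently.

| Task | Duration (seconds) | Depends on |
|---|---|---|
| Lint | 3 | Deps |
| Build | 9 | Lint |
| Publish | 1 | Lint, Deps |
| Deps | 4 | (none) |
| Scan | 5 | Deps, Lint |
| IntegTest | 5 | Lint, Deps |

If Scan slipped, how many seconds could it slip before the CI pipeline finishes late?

4

Deps→Lint→Build = 4+3+9 = 16 sets the makespan at 16 seconds.
Scan finishes as early as 12 and must finish by 16.
So Scan can slip 16 − 12 = 4 seconds.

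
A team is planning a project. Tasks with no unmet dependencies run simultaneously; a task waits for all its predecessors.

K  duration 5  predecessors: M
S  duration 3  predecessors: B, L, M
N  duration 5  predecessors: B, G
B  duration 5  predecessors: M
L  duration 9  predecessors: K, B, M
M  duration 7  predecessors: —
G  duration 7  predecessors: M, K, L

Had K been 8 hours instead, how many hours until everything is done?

Actual critical path: M→K→L→G→N = 7+5+9+7+5 = 33 ⇒ 33 hours.
K lies on that path, so at 8 hours the path becomes 36 hours.
No other chain overtakes it, so the finish is 36 hours.

36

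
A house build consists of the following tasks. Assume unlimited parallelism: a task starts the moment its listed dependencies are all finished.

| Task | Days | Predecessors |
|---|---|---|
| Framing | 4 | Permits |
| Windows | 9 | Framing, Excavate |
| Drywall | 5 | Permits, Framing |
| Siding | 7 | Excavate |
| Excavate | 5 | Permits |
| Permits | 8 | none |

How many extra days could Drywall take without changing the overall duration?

5

The longest chain is Permits→Excavate→Windows = 8+5+9 = 22; overall finish 22 days.
Drywall finishes as early as 17 and must finish by 22.
Slack of Drywall = 17 − 12 = 5 days.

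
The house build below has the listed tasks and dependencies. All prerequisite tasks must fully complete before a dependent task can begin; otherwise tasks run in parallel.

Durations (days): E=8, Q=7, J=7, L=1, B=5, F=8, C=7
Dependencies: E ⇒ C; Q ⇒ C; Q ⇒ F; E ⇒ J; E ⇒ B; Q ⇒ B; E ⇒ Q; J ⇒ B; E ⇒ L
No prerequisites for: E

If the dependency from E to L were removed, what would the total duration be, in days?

23

Original critical path: E→Q→F = 8+7+8 = 23 ⇒ 23 days.
Without E→L, L's earliest start moves from 8 to 0.
The longest chain is now E→Q→F = 8+7+8 = 23, so the house build takes 23 days.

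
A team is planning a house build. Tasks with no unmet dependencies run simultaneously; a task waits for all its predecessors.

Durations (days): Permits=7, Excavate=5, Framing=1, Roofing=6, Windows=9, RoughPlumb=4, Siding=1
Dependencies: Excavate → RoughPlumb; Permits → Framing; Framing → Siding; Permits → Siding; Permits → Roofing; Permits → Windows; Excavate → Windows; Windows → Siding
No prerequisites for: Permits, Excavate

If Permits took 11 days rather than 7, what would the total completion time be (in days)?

21

Critical path before the change: Permits→Windows→Siding = 7+9+1 = 17 giving 17 days.
Since Permits is critical, the +4 change carries straight to that chain (now 21 days).
The critical path is still Permits→Windows→Siding; finish is now 21 days.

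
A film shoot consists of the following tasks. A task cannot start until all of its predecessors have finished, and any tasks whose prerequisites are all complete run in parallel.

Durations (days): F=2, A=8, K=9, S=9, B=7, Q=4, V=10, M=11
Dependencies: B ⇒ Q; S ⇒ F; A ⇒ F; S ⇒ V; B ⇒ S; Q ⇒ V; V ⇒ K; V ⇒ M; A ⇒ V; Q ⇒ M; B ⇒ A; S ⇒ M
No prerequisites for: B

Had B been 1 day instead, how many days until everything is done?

31

Actual critical path: B→S→V→M = 7+9+10+11 = 37 ⇒ 37 days.
Since B is critical, the -6 change carries straight to that chain (now 31 days).
The critical path is still B→S→V→M; finish is now 31 days.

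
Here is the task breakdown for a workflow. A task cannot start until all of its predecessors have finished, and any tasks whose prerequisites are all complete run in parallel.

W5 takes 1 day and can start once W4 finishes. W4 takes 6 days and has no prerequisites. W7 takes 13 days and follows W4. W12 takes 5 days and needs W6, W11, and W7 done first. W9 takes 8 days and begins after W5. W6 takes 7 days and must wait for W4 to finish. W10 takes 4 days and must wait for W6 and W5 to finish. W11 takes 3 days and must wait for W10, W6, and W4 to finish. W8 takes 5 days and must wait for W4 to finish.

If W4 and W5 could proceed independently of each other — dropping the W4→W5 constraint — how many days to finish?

25

Original critical path: W4→W6→W10→W11→W12 = 6+7+4+3+5 = 25 ⇒ 25 days.
Without W4→W5, W5's earliest start moves from 6 to 0.
The longest chain is now W4→W6→W10→W11→W12 = 6+7+4+3+5 = 25, so the schedule takes 25 days.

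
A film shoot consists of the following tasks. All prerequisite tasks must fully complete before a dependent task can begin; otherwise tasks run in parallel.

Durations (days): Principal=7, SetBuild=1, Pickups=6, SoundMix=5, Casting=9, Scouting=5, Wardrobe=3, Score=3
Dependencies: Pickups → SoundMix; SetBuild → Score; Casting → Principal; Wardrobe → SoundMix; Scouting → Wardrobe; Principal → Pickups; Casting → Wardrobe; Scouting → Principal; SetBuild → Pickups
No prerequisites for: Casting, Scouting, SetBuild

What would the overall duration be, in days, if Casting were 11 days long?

Critical path before the change: Casting→Principal→Pickups→SoundMix = 9+7+6+5 = 27 giving 27 days.
Since Casting is critical, the +2 change carries straight to that chain (now 29 days).
No other chain overtakes it, so the finish is 29 days.

29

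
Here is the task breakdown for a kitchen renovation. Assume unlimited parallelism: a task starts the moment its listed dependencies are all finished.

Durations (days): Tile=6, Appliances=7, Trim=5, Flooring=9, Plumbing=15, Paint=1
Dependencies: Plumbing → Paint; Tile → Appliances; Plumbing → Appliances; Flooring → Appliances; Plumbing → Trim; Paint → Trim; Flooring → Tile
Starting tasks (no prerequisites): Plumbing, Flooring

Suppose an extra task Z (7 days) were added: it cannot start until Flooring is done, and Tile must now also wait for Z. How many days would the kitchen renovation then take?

Originally the kitchen renovation takes 22 days.
With Z inserted, Tile now waits for max(Flooring, Z).
New critical path: Flooring→Z→Tile→Appliances = 9+7+6+7 = 29 ⇒ 29 days.

29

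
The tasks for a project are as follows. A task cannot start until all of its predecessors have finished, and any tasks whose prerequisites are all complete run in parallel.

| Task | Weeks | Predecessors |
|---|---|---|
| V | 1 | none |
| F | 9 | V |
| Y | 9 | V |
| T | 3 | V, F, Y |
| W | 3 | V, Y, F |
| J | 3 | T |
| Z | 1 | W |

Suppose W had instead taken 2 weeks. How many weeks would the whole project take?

Actual critical path: V→F→T→J = 1+9+3+3 = 16 ⇒ 16 weeks.
W is off the critical path — its longest chain is 14 weeks, giving 2 of slack.
No other chain overtakes it, so the finish is 16 weeks.

16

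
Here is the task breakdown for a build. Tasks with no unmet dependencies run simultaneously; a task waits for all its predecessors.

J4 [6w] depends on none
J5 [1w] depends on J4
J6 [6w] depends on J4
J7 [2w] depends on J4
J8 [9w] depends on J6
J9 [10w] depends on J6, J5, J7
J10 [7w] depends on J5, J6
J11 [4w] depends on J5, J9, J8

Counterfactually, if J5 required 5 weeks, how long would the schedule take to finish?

26

As given, the longest chain is J4→J6→J9→J11 = 6+6+10+4 = 26, so the finish is 26 weeks.
The longest path through J5 is only 21 weeks, so J5 has float 5.
The critical path is still J4→J6→J9→J11; finish is now 26 weeks.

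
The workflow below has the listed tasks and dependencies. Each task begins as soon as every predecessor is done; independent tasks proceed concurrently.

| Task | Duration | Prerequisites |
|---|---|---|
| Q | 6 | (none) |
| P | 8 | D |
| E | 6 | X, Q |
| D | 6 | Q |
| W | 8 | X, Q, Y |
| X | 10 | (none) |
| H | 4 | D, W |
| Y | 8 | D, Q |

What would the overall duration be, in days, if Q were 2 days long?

As given, the longest chain is Q→D→Y→W→H = 6+6+8+8+4 = 32, so the finish is 32 days.
Q is on the critical path; changing it to 2 makes that path 28 days.
No other chain overtakes it, so the finish is 28 days.

28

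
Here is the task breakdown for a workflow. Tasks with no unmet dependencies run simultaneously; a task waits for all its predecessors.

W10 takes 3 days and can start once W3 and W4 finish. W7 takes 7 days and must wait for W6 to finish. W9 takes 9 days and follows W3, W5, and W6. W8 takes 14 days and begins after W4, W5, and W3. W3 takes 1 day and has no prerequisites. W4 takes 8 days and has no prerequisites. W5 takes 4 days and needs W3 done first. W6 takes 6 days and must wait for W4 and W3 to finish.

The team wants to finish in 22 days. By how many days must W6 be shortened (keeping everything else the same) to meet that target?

Current finish: 23 days; target: 22.
W6 is on every critical path, so each day cut from W6 cuts the finish by one (this holds down to a finish of 22).
Need 23 − 22 = 1 day off W6 → W6 becomes 5 days, finish becomes 22.

1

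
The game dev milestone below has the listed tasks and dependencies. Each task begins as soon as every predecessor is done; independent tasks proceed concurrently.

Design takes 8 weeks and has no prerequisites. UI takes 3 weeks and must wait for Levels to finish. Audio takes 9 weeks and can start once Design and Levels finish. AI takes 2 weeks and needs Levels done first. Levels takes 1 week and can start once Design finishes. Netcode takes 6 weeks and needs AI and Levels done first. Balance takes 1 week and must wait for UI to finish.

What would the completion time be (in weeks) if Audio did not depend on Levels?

17

Original critical path: Design→Levels→Audio = 8+1+9 = 18 ⇒ 18 weeks.
Without Levels→Audio, Audio's earliest start moves from 9 to 8.
New critical path: Design→Levels→AI→Netcode = 8+1+2+6 = 17 ⇒ 17 weeks.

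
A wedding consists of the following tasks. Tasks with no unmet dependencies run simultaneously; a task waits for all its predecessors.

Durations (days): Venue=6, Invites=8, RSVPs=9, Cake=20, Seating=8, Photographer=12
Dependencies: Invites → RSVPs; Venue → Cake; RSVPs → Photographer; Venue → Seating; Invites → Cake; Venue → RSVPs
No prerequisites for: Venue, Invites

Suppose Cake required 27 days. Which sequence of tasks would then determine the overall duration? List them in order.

Invites, Cake

Critical path before the change: Invites→RSVPs→Photographer = 8+9+12 = 29 giving 29 days.
Cake has 1 day of float (longest path through it is 28).
Now Invites→Cake = 8+27 = 35 is longest, so the finish becomes 35 days.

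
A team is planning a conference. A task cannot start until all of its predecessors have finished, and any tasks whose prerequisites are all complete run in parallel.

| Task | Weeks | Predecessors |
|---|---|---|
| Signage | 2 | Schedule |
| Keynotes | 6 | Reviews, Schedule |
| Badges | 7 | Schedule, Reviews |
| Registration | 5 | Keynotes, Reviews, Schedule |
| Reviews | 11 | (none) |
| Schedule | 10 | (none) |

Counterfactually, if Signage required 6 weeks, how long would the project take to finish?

22

Baseline: Reviews→Keynotes→Registration = 11+6+5 = 22 → 22 weeks.
Signage is off the critical path — its longest chain is 12 weeks, giving 10 of slack.
No other chain overtakes it, so the finish is 22 weeks.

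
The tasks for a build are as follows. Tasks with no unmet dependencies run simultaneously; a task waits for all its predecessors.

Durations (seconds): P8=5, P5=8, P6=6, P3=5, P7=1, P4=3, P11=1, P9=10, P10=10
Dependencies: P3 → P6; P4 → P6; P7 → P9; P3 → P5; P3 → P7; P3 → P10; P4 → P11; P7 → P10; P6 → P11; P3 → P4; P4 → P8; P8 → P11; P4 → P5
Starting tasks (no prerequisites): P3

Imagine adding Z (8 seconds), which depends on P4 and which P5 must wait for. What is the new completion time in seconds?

Originally the job takes 16 seconds.
With Z inserted, P5 now waits for max(P4, P3, Z).
New critical path: P3→P4→Z→P5 = 5+3+8+8 = 24 ⇒ 24 seconds.

24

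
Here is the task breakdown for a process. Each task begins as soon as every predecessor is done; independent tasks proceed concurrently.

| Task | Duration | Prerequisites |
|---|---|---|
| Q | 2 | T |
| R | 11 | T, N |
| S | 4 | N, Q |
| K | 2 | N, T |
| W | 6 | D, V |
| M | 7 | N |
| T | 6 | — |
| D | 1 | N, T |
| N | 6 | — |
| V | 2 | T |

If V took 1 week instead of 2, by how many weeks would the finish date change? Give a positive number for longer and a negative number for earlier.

0

Baseline: N→R = 6+11 = 17 → 17 weeks.
The longest path through V is only 14 weeks, so V has float 3.
The critical path is still N→R; finish is now 17 weeks.
Change in finish: 17 − 17 = +0 weeks.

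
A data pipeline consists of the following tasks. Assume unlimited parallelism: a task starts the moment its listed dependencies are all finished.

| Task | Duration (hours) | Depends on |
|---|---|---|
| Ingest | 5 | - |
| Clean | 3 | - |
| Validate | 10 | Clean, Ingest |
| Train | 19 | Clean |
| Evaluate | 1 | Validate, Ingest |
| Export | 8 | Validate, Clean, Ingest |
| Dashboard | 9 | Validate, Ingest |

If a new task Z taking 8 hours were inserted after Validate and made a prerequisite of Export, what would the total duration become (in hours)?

31

Originally the project takes 24 hours.
With Z inserted, Export now waits for max(Validate, Clean, Ingest, Z).
New critical path: Ingest→Validate→Z→Export = 5+10+8+8 = 31 ⇒ 31 hours.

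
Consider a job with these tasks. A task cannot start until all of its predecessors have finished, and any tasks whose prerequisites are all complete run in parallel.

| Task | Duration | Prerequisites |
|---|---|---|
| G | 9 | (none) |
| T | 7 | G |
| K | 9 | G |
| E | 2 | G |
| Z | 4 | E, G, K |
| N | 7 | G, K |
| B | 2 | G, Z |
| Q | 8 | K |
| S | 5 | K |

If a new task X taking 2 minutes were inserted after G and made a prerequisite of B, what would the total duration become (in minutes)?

26

Originally the plan takes 26 minutes.
With X inserted, B now waits for max(G, Z, X).
New critical path: G→K→Q = 9+9+8 = 26 ⇒ 26 minutes.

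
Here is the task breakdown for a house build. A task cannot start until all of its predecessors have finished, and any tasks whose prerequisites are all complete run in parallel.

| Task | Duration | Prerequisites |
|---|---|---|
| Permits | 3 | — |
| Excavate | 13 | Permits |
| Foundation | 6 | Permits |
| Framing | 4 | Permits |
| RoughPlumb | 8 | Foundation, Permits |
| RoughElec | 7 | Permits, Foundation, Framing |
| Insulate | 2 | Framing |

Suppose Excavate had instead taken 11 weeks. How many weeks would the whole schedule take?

17

Baseline: Permits→Foundation→RoughPlumb = 3+6+8 = 17 → 17 weeks.
Excavate has 1 week of float (longest path through it is 16).
The critical path is still Permits→Foundation→RoughPlumb; finish is now 17 weeks.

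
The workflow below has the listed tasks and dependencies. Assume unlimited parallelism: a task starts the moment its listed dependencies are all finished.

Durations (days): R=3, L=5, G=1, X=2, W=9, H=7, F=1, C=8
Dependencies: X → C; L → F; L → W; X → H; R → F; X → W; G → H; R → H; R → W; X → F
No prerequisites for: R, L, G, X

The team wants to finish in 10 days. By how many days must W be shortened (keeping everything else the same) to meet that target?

4

Current finish: 14 days; target: 10.
W is on every critical path, so each day cut from W cuts the finish by one (this holds down to a finish of 10).
Need 14 − 10 = 4 days off W → W becomes 5 days, finish becomes 10.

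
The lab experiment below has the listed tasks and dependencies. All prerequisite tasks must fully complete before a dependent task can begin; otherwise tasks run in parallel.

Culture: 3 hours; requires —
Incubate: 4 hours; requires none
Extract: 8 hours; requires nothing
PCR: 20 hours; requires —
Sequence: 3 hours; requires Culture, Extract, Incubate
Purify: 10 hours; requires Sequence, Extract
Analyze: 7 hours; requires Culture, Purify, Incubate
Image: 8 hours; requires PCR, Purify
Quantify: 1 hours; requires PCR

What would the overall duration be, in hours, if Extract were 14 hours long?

35

As given, the longest chain is Extract→Sequence→Purify→Image = 8+3+10+8 = 29, so the finish is 29 hours.
Since Extract is critical, the +6 change carries straight to that chain (now 35 hours).
That remains the longest chain; total 35 hours.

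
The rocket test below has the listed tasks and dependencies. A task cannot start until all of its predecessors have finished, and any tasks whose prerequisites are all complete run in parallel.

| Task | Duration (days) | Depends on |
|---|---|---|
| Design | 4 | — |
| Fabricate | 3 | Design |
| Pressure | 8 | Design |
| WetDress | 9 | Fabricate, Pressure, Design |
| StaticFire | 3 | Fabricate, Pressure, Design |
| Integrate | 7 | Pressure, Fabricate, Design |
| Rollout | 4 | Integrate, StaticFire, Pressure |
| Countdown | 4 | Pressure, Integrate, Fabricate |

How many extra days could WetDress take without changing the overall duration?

2

Critical path: Design→Pressure→Integrate→Rollout = 4+8+7+4 = 23, so the finish is 23 days.
WetDress finishes as early as 21 and must finish by 23.
So WetDress can slip 23 − 21 = 2 days.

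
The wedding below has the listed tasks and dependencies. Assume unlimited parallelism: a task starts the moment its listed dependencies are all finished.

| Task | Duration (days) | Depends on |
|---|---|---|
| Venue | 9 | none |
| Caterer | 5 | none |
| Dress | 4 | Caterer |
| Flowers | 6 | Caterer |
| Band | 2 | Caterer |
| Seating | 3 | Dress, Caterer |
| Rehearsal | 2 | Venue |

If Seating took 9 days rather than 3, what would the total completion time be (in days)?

18

Baseline: Caterer→Dress→Seating = 5+4+3 = 12 → 12 days.
Seating is on the critical path; changing it to 9 makes that path 18 days.
No other chain overtakes it, so the finish is 18 days.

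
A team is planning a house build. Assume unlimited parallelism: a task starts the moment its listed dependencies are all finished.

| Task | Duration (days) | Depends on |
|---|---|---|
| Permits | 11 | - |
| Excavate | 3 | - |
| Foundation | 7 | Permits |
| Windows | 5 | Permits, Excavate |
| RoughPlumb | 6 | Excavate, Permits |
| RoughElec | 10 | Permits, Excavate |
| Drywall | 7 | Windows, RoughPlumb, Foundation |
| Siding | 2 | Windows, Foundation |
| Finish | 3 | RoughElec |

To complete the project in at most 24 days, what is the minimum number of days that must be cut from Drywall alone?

Current finish: 25 days; target: 24.
Drywall is on every critical path, so each day cut from Drywall cuts the finish by one (this holds down to a finish of 24).
Need 25 − 24 = 1 day off Drywall → Drywall becomes 6 days, finish becomes 24.

1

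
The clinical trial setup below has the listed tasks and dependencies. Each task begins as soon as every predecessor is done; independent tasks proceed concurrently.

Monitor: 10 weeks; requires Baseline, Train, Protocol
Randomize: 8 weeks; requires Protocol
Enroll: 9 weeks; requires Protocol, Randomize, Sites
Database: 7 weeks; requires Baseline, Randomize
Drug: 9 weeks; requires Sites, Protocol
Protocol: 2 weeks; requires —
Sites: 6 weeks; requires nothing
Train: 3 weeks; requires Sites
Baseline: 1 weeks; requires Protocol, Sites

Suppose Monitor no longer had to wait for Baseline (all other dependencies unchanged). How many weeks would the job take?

19

Before: longest chain Protocol→Randomize→Enroll = 2+8+9 = 19, finish 19.
Dropping Baseline→Monitor doesn't change Monitor's earliest start (9); another predecessor still binds.
The longest chain is now Protocol→Randomize→Enroll = 2+8+9 = 19, so the job takes 19 weeks.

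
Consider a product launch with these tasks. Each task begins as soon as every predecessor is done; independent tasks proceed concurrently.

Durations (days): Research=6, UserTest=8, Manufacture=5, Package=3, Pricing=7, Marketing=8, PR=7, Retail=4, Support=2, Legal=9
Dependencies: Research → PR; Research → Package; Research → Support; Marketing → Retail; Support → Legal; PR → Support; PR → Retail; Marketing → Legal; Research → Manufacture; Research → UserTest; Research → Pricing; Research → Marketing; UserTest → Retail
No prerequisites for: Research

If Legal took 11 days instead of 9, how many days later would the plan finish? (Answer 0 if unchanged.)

2

Critical path before the change: Research→PR→Support→Legal = 6+7+2+9 = 24 giving 24 days.
Legal is on the critical path; changing it to 11 makes that path 26 days.
The critical path is still Research→PR→Support→Legal; finish is now 26 days.
Change in finish: 26 − 24 = +2 days.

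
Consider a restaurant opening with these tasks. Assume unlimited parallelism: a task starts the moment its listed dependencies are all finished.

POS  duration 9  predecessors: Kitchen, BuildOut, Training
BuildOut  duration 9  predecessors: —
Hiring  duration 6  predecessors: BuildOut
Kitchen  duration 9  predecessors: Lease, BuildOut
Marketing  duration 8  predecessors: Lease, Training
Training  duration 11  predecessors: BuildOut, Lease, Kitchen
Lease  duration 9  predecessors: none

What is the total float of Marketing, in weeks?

1

The longest chain is Lease→Kitchen→Training→POS = 9+9+11+9 = 38; overall finish 38 weeks.
Marketing finishes as early as 37 and must finish by 38.
Slack of Marketing = 30 − 29 = 1 week.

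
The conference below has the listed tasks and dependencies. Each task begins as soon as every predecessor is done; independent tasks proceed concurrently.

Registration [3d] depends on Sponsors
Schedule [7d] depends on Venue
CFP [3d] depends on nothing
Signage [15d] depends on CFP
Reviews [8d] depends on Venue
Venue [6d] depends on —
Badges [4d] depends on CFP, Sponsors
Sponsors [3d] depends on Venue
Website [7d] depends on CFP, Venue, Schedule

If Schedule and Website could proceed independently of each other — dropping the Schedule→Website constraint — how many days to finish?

Before: longest chain Venue→Schedule→Website = 6+7+7 = 20, finish 20.
Without Schedule→Website, Website's earliest start moves from 13 to 6.
After: CFP→Signage = 3+15 = 18 → 18 days.

18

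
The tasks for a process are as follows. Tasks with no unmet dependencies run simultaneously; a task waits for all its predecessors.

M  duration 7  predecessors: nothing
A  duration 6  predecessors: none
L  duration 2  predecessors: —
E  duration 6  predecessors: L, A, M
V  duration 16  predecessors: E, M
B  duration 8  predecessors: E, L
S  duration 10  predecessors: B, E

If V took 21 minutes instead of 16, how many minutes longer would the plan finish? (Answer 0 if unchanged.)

3

Baseline: M→E→B→S = 7+6+8+10 = 31 → 31 minutes.
V is off the critical path — its longest chain is 29 minutes, giving 2 of slack.
Now M→E→V = 7+6+21 = 34 is longest, so the finish becomes 34 minutes.
Change in finish: 34 − 31 = +3 minutes.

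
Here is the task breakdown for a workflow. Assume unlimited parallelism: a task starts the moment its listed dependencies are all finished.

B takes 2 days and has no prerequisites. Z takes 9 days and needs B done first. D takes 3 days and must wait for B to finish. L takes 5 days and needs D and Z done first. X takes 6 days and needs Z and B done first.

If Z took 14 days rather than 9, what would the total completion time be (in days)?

22

Baseline: B→Z→X = 2+9+6 = 17 → 17 days.
Z is on the critical path; changing it to 14 makes that path 22 days.
That remains the longest chain; total 22 days.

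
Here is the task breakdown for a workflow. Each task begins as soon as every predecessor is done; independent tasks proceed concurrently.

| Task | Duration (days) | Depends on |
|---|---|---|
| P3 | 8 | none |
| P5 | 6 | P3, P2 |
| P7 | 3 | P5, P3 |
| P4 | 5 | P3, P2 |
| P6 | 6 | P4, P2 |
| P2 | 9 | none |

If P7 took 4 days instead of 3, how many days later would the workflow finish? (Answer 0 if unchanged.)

Baseline: P2→P4→P6 = 9+5+6 = 20 → 20 days.
P7 has 2 days of float (longest path through it is 18).
The critical path is still P2→P4→P6; finish is now 20 days.
Change in finish: 20 − 20 = +0 days.

0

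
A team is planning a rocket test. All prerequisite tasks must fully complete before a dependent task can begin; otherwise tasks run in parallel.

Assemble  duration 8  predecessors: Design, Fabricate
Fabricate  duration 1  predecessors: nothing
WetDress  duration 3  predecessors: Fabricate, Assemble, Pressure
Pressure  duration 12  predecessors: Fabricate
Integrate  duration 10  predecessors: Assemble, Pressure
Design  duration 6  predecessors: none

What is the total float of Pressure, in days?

1

Design→Assemble→Integrate = 6+8+10 = 24 sets the makespan at 24 days.
Longest path through Pressure: 23 days (earliest finish 13, latest finish 14).
So Pressure can slip 14 − 13 = 1 day.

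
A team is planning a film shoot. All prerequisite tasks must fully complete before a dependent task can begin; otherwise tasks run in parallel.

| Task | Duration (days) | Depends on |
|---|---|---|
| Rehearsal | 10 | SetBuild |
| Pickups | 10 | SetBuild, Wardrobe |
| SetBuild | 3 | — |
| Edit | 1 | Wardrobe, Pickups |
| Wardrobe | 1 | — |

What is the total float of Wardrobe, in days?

2

The longest chain is SetBuild→Pickups→Edit = 3+10+1 = 14; overall finish 14 days.
Longest path through Wardrobe: 12 days (earliest finish 1, latest finish 3).
Slack of Wardrobe = 2 − 0 = 2 days.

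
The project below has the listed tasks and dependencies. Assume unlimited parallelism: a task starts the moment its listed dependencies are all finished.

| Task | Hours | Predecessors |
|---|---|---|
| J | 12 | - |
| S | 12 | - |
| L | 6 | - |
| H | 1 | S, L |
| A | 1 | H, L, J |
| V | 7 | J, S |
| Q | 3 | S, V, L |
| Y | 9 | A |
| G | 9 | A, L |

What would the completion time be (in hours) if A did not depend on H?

22

With the dependency in place, S→H→A→Y = 12+1+1+9 = 23 sets the finish at 23 hours.
Without H→A, A's earliest start moves from 13 to 12.
After: J→A→Y = 12+1+9 = 22 → 22 hours.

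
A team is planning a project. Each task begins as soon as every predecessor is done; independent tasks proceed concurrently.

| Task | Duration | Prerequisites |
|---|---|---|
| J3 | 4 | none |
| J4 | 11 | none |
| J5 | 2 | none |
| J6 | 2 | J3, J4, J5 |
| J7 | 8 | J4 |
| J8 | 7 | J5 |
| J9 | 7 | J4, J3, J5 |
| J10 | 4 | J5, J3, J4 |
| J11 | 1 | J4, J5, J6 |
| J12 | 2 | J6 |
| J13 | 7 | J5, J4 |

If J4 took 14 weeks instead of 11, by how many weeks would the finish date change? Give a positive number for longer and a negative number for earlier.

Critical path before the change: J4→J7 = 11+8 = 19 giving 19 weeks.
J4 lies on that path, so at 14 weeks the path becomes 22 weeks.
No other chain overtakes it, so the finish is 22 weeks.
Change in finish: 22 − 19 = +3 weeks.

3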